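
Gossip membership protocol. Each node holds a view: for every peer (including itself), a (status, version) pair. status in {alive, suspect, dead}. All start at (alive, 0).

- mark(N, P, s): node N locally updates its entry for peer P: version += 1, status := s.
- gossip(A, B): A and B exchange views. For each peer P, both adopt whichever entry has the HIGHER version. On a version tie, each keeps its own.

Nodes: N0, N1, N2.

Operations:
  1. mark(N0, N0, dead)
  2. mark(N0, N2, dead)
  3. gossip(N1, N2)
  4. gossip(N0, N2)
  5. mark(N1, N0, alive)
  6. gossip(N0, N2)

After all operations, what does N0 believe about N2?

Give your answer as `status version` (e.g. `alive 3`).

Answer: dead 1

Derivation:
Op 1: N0 marks N0=dead -> (dead,v1)
Op 2: N0 marks N2=dead -> (dead,v1)
Op 3: gossip N1<->N2 -> N1.N0=(alive,v0) N1.N1=(alive,v0) N1.N2=(alive,v0) | N2.N0=(alive,v0) N2.N1=(alive,v0) N2.N2=(alive,v0)
Op 4: gossip N0<->N2 -> N0.N0=(dead,v1) N0.N1=(alive,v0) N0.N2=(dead,v1) | N2.N0=(dead,v1) N2.N1=(alive,v0) N2.N2=(dead,v1)
Op 5: N1 marks N0=alive -> (alive,v1)
Op 6: gossip N0<->N2 -> N0.N0=(dead,v1) N0.N1=(alive,v0) N0.N2=(dead,v1) | N2.N0=(dead,v1) N2.N1=(alive,v0) N2.N2=(dead,v1)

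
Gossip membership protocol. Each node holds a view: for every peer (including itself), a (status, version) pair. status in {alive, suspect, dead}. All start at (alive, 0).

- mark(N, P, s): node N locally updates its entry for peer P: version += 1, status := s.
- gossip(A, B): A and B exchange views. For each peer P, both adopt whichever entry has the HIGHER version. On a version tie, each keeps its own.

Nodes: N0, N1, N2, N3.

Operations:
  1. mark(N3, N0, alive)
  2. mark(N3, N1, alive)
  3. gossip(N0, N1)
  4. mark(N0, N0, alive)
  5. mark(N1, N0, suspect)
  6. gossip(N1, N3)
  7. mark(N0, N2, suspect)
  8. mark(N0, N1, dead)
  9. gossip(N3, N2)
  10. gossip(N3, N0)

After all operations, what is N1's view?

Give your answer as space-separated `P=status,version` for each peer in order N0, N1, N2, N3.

Answer: N0=suspect,1 N1=alive,1 N2=alive,0 N3=alive,0

Derivation:
Op 1: N3 marks N0=alive -> (alive,v1)
Op 2: N3 marks N1=alive -> (alive,v1)
Op 3: gossip N0<->N1 -> N0.N0=(alive,v0) N0.N1=(alive,v0) N0.N2=(alive,v0) N0.N3=(alive,v0) | N1.N0=(alive,v0) N1.N1=(alive,v0) N1.N2=(alive,v0) N1.N3=(alive,v0)
Op 4: N0 marks N0=alive -> (alive,v1)
Op 5: N1 marks N0=suspect -> (suspect,v1)
Op 6: gossip N1<->N3 -> N1.N0=(suspect,v1) N1.N1=(alive,v1) N1.N2=(alive,v0) N1.N3=(alive,v0) | N3.N0=(alive,v1) N3.N1=(alive,v1) N3.N2=(alive,v0) N3.N3=(alive,v0)
Op 7: N0 marks N2=suspect -> (suspect,v1)
Op 8: N0 marks N1=dead -> (dead,v1)
Op 9: gossip N3<->N2 -> N3.N0=(alive,v1) N3.N1=(alive,v1) N3.N2=(alive,v0) N3.N3=(alive,v0) | N2.N0=(alive,v1) N2.N1=(alive,v1) N2.N2=(alive,v0) N2.N3=(alive,v0)
Op 10: gossip N3<->N0 -> N3.N0=(alive,v1) N3.N1=(alive,v1) N3.N2=(suspect,v1) N3.N3=(alive,v0) | N0.N0=(alive,v1) N0.N1=(dead,v1) N0.N2=(suspect,v1) N0.N3=(alive,v0)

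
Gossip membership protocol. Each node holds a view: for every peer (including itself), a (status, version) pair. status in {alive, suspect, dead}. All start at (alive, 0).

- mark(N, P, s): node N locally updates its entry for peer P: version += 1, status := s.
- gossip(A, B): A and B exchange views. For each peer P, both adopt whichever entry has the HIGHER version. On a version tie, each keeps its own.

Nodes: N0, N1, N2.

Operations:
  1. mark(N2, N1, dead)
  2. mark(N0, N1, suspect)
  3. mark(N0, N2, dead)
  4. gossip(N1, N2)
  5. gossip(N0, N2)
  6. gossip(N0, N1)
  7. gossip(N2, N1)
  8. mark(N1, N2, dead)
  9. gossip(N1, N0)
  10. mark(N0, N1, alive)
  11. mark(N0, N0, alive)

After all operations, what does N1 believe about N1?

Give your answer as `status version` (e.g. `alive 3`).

Op 1: N2 marks N1=dead -> (dead,v1)
Op 2: N0 marks N1=suspect -> (suspect,v1)
Op 3: N0 marks N2=dead -> (dead,v1)
Op 4: gossip N1<->N2 -> N1.N0=(alive,v0) N1.N1=(dead,v1) N1.N2=(alive,v0) | N2.N0=(alive,v0) N2.N1=(dead,v1) N2.N2=(alive,v0)
Op 5: gossip N0<->N2 -> N0.N0=(alive,v0) N0.N1=(suspect,v1) N0.N2=(dead,v1) | N2.N0=(alive,v0) N2.N1=(dead,v1) N2.N2=(dead,v1)
Op 6: gossip N0<->N1 -> N0.N0=(alive,v0) N0.N1=(suspect,v1) N0.N2=(dead,v1) | N1.N0=(alive,v0) N1.N1=(dead,v1) N1.N2=(dead,v1)
Op 7: gossip N2<->N1 -> N2.N0=(alive,v0) N2.N1=(dead,v1) N2.N2=(dead,v1) | N1.N0=(alive,v0) N1.N1=(dead,v1) N1.N2=(dead,v1)
Op 8: N1 marks N2=dead -> (dead,v2)
Op 9: gossip N1<->N0 -> N1.N0=(alive,v0) N1.N1=(dead,v1) N1.N2=(dead,v2) | N0.N0=(alive,v0) N0.N1=(suspect,v1) N0.N2=(dead,v2)
Op 10: N0 marks N1=alive -> (alive,v2)
Op 11: N0 marks N0=alive -> (alive,v1)

Answer: dead 1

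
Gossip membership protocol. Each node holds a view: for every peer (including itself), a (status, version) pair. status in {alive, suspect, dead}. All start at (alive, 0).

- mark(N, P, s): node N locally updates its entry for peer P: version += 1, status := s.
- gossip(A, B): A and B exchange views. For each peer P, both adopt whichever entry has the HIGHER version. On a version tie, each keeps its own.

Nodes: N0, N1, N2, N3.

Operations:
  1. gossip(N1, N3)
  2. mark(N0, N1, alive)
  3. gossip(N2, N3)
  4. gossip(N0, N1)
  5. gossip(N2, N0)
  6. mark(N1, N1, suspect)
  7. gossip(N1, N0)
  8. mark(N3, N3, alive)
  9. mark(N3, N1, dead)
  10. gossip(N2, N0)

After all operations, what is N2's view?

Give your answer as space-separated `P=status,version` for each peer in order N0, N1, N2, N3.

Op 1: gossip N1<->N3 -> N1.N0=(alive,v0) N1.N1=(alive,v0) N1.N2=(alive,v0) N1.N3=(alive,v0) | N3.N0=(alive,v0) N3.N1=(alive,v0) N3.N2=(alive,v0) N3.N3=(alive,v0)
Op 2: N0 marks N1=alive -> (alive,v1)
Op 3: gossip N2<->N3 -> N2.N0=(alive,v0) N2.N1=(alive,v0) N2.N2=(alive,v0) N2.N3=(alive,v0) | N3.N0=(alive,v0) N3.N1=(alive,v0) N3.N2=(alive,v0) N3.N3=(alive,v0)
Op 4: gossip N0<->N1 -> N0.N0=(alive,v0) N0.N1=(alive,v1) N0.N2=(alive,v0) N0.N3=(alive,v0) | N1.N0=(alive,v0) N1.N1=(alive,v1) N1.N2=(alive,v0) N1.N3=(alive,v0)
Op 5: gossip N2<->N0 -> N2.N0=(alive,v0) N2.N1=(alive,v1) N2.N2=(alive,v0) N2.N3=(alive,v0) | N0.N0=(alive,v0) N0.N1=(alive,v1) N0.N2=(alive,v0) N0.N3=(alive,v0)
Op 6: N1 marks N1=suspect -> (suspect,v2)
Op 7: gossip N1<->N0 -> N1.N0=(alive,v0) N1.N1=(suspect,v2) N1.N2=(alive,v0) N1.N3=(alive,v0) | N0.N0=(alive,v0) N0.N1=(suspect,v2) N0.N2=(alive,v0) N0.N3=(alive,v0)
Op 8: N3 marks N3=alive -> (alive,v1)
Op 9: N3 marks N1=dead -> (dead,v1)
Op 10: gossip N2<->N0 -> N2.N0=(alive,v0) N2.N1=(suspect,v2) N2.N2=(alive,v0) N2.N3=(alive,v0) | N0.N0=(alive,v0) N0.N1=(suspect,v2) N0.N2=(alive,v0) N0.N3=(alive,v0)

Answer: N0=alive,0 N1=suspect,2 N2=alive,0 N3=alive,0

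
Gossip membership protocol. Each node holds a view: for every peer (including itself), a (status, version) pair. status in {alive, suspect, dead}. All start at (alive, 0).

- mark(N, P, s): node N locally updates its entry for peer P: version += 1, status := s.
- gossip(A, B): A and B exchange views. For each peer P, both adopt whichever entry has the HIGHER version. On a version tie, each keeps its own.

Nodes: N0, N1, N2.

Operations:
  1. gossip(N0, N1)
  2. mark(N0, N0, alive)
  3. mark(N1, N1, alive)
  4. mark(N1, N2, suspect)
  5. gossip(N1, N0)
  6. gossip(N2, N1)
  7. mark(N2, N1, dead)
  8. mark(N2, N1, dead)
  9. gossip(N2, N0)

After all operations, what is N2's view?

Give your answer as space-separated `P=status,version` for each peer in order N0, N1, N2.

Answer: N0=alive,1 N1=dead,3 N2=suspect,1

Derivation:
Op 1: gossip N0<->N1 -> N0.N0=(alive,v0) N0.N1=(alive,v0) N0.N2=(alive,v0) | N1.N0=(alive,v0) N1.N1=(alive,v0) N1.N2=(alive,v0)
Op 2: N0 marks N0=alive -> (alive,v1)
Op 3: N1 marks N1=alive -> (alive,v1)
Op 4: N1 marks N2=suspect -> (suspect,v1)
Op 5: gossip N1<->N0 -> N1.N0=(alive,v1) N1.N1=(alive,v1) N1.N2=(suspect,v1) | N0.N0=(alive,v1) N0.N1=(alive,v1) N0.N2=(suspect,v1)
Op 6: gossip N2<->N1 -> N2.N0=(alive,v1) N2.N1=(alive,v1) N2.N2=(suspect,v1) | N1.N0=(alive,v1) N1.N1=(alive,v1) N1.N2=(suspect,v1)
Op 7: N2 marks N1=dead -> (dead,v2)
Op 8: N2 marks N1=dead -> (dead,v3)
Op 9: gossip N2<->N0 -> N2.N0=(alive,v1) N2.N1=(dead,v3) N2.N2=(suspect,v1) | N0.N0=(alive,v1) N0.N1=(dead,v3) N0.N2=(suspect,v1)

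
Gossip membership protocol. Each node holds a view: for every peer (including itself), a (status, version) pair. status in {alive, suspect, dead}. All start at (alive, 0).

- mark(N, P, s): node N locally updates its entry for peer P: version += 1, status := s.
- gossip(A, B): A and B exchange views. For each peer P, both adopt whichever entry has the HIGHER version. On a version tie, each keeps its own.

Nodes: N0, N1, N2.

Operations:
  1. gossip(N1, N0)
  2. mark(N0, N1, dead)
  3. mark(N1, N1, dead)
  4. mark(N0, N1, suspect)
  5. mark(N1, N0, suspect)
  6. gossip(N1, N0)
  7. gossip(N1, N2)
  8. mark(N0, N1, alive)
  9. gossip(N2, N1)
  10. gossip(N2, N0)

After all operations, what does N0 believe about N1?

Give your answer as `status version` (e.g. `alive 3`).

Op 1: gossip N1<->N0 -> N1.N0=(alive,v0) N1.N1=(alive,v0) N1.N2=(alive,v0) | N0.N0=(alive,v0) N0.N1=(alive,v0) N0.N2=(alive,v0)
Op 2: N0 marks N1=dead -> (dead,v1)
Op 3: N1 marks N1=dead -> (dead,v1)
Op 4: N0 marks N1=suspect -> (suspect,v2)
Op 5: N1 marks N0=suspect -> (suspect,v1)
Op 6: gossip N1<->N0 -> N1.N0=(suspect,v1) N1.N1=(suspect,v2) N1.N2=(alive,v0) | N0.N0=(suspect,v1) N0.N1=(suspect,v2) N0.N2=(alive,v0)
Op 7: gossip N1<->N2 -> N1.N0=(suspect,v1) N1.N1=(suspect,v2) N1.N2=(alive,v0) | N2.N0=(suspect,v1) N2.N1=(suspect,v2) N2.N2=(alive,v0)
Op 8: N0 marks N1=alive -> (alive,v3)
Op 9: gossip N2<->N1 -> N2.N0=(suspect,v1) N2.N1=(suspect,v2) N2.N2=(alive,v0) | N1.N0=(suspect,v1) N1.N1=(suspect,v2) N1.N2=(alive,v0)
Op 10: gossip N2<->N0 -> N2.N0=(suspect,v1) N2.N1=(alive,v3) N2.N2=(alive,v0) | N0.N0=(suspect,v1) N0.N1=(alive,v3) N0.N2=(alive,v0)

Answer: alive 3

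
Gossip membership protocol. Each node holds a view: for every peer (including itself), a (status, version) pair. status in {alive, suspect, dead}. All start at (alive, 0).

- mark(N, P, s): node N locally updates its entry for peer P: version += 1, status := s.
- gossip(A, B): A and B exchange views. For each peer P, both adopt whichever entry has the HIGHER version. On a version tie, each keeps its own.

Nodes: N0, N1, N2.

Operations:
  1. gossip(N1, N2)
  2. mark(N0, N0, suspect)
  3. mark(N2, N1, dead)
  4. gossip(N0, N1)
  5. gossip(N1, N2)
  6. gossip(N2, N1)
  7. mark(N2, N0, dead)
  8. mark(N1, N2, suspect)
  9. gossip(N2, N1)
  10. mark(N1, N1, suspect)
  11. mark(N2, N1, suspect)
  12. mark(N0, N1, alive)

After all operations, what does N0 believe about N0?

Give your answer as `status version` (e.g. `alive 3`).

Answer: suspect 1

Derivation:
Op 1: gossip N1<->N2 -> N1.N0=(alive,v0) N1.N1=(alive,v0) N1.N2=(alive,v0) | N2.N0=(alive,v0) N2.N1=(alive,v0) N2.N2=(alive,v0)
Op 2: N0 marks N0=suspect -> (suspect,v1)
Op 3: N2 marks N1=dead -> (dead,v1)
Op 4: gossip N0<->N1 -> N0.N0=(suspect,v1) N0.N1=(alive,v0) N0.N2=(alive,v0) | N1.N0=(suspect,v1) N1.N1=(alive,v0) N1.N2=(alive,v0)
Op 5: gossip N1<->N2 -> N1.N0=(suspect,v1) N1.N1=(dead,v1) N1.N2=(alive,v0) | N2.N0=(suspect,v1) N2.N1=(dead,v1) N2.N2=(alive,v0)
Op 6: gossip N2<->N1 -> N2.N0=(suspect,v1) N2.N1=(dead,v1) N2.N2=(alive,v0) | N1.N0=(suspect,v1) N1.N1=(dead,v1) N1.N2=(alive,v0)
Op 7: N2 marks N0=dead -> (dead,v2)
Op 8: N1 marks N2=suspect -> (suspect,v1)
Op 9: gossip N2<->N1 -> N2.N0=(dead,v2) N2.N1=(dead,v1) N2.N2=(suspect,v1) | N1.N0=(dead,v2) N1.N1=(dead,v1) N1.N2=(suspect,v1)
Op 10: N1 marks N1=suspect -> (suspect,v2)
Op 11: N2 marks N1=suspect -> (suspect,v2)
Op 12: N0 marks N1=alive -> (alive,v1)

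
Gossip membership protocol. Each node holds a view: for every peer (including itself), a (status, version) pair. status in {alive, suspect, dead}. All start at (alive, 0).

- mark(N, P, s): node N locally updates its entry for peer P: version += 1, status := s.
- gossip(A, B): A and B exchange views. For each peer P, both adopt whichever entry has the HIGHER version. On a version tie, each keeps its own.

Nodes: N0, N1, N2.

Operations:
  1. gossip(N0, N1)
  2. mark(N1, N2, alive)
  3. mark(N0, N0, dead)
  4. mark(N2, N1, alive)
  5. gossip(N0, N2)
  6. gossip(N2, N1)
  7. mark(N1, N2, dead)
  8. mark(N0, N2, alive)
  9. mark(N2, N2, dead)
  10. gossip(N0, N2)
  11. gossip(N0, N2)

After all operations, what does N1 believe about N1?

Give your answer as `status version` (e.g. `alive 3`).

Answer: alive 1

Derivation:
Op 1: gossip N0<->N1 -> N0.N0=(alive,v0) N0.N1=(alive,v0) N0.N2=(alive,v0) | N1.N0=(alive,v0) N1.N1=(alive,v0) N1.N2=(alive,v0)
Op 2: N1 marks N2=alive -> (alive,v1)
Op 3: N0 marks N0=dead -> (dead,v1)
Op 4: N2 marks N1=alive -> (alive,v1)
Op 5: gossip N0<->N2 -> N0.N0=(dead,v1) N0.N1=(alive,v1) N0.N2=(alive,v0) | N2.N0=(dead,v1) N2.N1=(alive,v1) N2.N2=(alive,v0)
Op 6: gossip N2<->N1 -> N2.N0=(dead,v1) N2.N1=(alive,v1) N2.N2=(alive,v1) | N1.N0=(dead,v1) N1.N1=(alive,v1) N1.N2=(alive,v1)
Op 7: N1 marks N2=dead -> (dead,v2)
Op 8: N0 marks N2=alive -> (alive,v1)
Op 9: N2 marks N2=dead -> (dead,v2)
Op 10: gossip N0<->N2 -> N0.N0=(dead,v1) N0.N1=(alive,v1) N0.N2=(dead,v2) | N2.N0=(dead,v1) N2.N1=(alive,v1) N2.N2=(dead,v2)
Op 11: gossip N0<->N2 -> N0.N0=(dead,v1) N0.N1=(alive,v1) N0.N2=(dead,v2) | N2.N0=(dead,v1) N2.N1=(alive,v1) N2.N2=(dead,v2)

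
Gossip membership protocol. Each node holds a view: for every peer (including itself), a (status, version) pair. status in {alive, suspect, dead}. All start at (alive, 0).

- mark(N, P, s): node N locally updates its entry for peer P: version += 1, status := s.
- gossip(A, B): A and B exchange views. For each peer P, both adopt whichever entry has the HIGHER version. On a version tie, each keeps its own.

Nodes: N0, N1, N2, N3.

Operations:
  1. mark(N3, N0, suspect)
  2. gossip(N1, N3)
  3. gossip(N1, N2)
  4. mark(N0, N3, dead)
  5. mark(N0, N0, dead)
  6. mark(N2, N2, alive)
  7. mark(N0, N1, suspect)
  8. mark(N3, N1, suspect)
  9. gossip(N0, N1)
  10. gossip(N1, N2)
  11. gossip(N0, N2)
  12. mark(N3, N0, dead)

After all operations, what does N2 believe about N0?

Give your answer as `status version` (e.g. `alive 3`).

Op 1: N3 marks N0=suspect -> (suspect,v1)
Op 2: gossip N1<->N3 -> N1.N0=(suspect,v1) N1.N1=(alive,v0) N1.N2=(alive,v0) N1.N3=(alive,v0) | N3.N0=(suspect,v1) N3.N1=(alive,v0) N3.N2=(alive,v0) N3.N3=(alive,v0)
Op 3: gossip N1<->N2 -> N1.N0=(suspect,v1) N1.N1=(alive,v0) N1.N2=(alive,v0) N1.N3=(alive,v0) | N2.N0=(suspect,v1) N2.N1=(alive,v0) N2.N2=(alive,v0) N2.N3=(alive,v0)
Op 4: N0 marks N3=dead -> (dead,v1)
Op 5: N0 marks N0=dead -> (dead,v1)
Op 6: N2 marks N2=alive -> (alive,v1)
Op 7: N0 marks N1=suspect -> (suspect,v1)
Op 8: N3 marks N1=suspect -> (suspect,v1)
Op 9: gossip N0<->N1 -> N0.N0=(dead,v1) N0.N1=(suspect,v1) N0.N2=(alive,v0) N0.N3=(dead,v1) | N1.N0=(suspect,v1) N1.N1=(suspect,v1) N1.N2=(alive,v0) N1.N3=(dead,v1)
Op 10: gossip N1<->N2 -> N1.N0=(suspect,v1) N1.N1=(suspect,v1) N1.N2=(alive,v1) N1.N3=(dead,v1) | N2.N0=(suspect,v1) N2.N1=(suspect,v1) N2.N2=(alive,v1) N2.N3=(dead,v1)
Op 11: gossip N0<->N2 -> N0.N0=(dead,v1) N0.N1=(suspect,v1) N0.N2=(alive,v1) N0.N3=(dead,v1) | N2.N0=(suspect,v1) N2.N1=(suspect,v1) N2.N2=(alive,v1) N2.N3=(dead,v1)
Op 12: N3 marks N0=dead -> (dead,v2)

Answer: suspect 1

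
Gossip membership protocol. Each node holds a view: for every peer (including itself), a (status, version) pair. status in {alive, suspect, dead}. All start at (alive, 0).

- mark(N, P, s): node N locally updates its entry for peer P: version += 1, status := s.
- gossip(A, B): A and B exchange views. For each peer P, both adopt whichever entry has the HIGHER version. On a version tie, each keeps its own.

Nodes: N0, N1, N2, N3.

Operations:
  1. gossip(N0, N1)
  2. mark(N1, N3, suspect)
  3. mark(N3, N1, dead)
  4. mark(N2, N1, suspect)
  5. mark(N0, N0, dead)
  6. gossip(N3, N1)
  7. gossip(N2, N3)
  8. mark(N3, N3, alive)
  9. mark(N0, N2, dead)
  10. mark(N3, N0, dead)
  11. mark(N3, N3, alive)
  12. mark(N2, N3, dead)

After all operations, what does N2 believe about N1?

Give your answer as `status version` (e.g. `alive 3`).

Answer: suspect 1

Derivation:
Op 1: gossip N0<->N1 -> N0.N0=(alive,v0) N0.N1=(alive,v0) N0.N2=(alive,v0) N0.N3=(alive,v0) | N1.N0=(alive,v0) N1.N1=(alive,v0) N1.N2=(alive,v0) N1.N3=(alive,v0)
Op 2: N1 marks N3=suspect -> (suspect,v1)
Op 3: N3 marks N1=dead -> (dead,v1)
Op 4: N2 marks N1=suspect -> (suspect,v1)
Op 5: N0 marks N0=dead -> (dead,v1)
Op 6: gossip N3<->N1 -> N3.N0=(alive,v0) N3.N1=(dead,v1) N3.N2=(alive,v0) N3.N3=(suspect,v1) | N1.N0=(alive,v0) N1.N1=(dead,v1) N1.N2=(alive,v0) N1.N3=(suspect,v1)
Op 7: gossip N2<->N3 -> N2.N0=(alive,v0) N2.N1=(suspect,v1) N2.N2=(alive,v0) N2.N3=(suspect,v1) | N3.N0=(alive,v0) N3.N1=(dead,v1) N3.N2=(alive,v0) N3.N3=(suspect,v1)
Op 8: N3 marks N3=alive -> (alive,v2)
Op 9: N0 marks N2=dead -> (dead,v1)
Op 10: N3 marks N0=dead -> (dead,v1)
Op 11: N3 marks N3=alive -> (alive,v3)
Op 12: N2 marks N3=dead -> (dead,v2)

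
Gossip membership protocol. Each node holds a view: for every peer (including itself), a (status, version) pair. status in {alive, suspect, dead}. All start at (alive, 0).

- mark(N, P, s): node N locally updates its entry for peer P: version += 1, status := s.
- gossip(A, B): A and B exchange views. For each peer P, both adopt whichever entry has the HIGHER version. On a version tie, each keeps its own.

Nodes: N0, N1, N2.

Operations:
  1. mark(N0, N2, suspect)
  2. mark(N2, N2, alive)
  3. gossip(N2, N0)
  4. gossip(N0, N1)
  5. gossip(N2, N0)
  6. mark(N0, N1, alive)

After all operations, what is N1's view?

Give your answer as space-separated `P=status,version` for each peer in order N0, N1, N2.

Op 1: N0 marks N2=suspect -> (suspect,v1)
Op 2: N2 marks N2=alive -> (alive,v1)
Op 3: gossip N2<->N0 -> N2.N0=(alive,v0) N2.N1=(alive,v0) N2.N2=(alive,v1) | N0.N0=(alive,v0) N0.N1=(alive,v0) N0.N2=(suspect,v1)
Op 4: gossip N0<->N1 -> N0.N0=(alive,v0) N0.N1=(alive,v0) N0.N2=(suspect,v1) | N1.N0=(alive,v0) N1.N1=(alive,v0) N1.N2=(suspect,v1)
Op 5: gossip N2<->N0 -> N2.N0=(alive,v0) N2.N1=(alive,v0) N2.N2=(alive,v1) | N0.N0=(alive,v0) N0.N1=(alive,v0) N0.N2=(suspect,v1)
Op 6: N0 marks N1=alive -> (alive,v1)

Answer: N0=alive,0 N1=alive,0 N2=suspect,1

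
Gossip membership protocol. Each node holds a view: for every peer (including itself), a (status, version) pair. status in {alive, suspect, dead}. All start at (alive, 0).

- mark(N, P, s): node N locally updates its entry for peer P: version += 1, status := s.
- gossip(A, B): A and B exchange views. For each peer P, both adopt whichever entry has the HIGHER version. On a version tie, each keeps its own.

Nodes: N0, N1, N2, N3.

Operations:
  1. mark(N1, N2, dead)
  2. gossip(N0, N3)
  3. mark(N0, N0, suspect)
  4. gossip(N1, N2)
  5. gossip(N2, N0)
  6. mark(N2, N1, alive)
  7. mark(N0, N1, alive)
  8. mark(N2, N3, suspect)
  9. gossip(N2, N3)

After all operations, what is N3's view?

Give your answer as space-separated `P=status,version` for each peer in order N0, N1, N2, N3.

Op 1: N1 marks N2=dead -> (dead,v1)
Op 2: gossip N0<->N3 -> N0.N0=(alive,v0) N0.N1=(alive,v0) N0.N2=(alive,v0) N0.N3=(alive,v0) | N3.N0=(alive,v0) N3.N1=(alive,v0) N3.N2=(alive,v0) N3.N3=(alive,v0)
Op 3: N0 marks N0=suspect -> (suspect,v1)
Op 4: gossip N1<->N2 -> N1.N0=(alive,v0) N1.N1=(alive,v0) N1.N2=(dead,v1) N1.N3=(alive,v0) | N2.N0=(alive,v0) N2.N1=(alive,v0) N2.N2=(dead,v1) N2.N3=(alive,v0)
Op 5: gossip N2<->N0 -> N2.N0=(suspect,v1) N2.N1=(alive,v0) N2.N2=(dead,v1) N2.N3=(alive,v0) | N0.N0=(suspect,v1) N0.N1=(alive,v0) N0.N2=(dead,v1) N0.N3=(alive,v0)
Op 6: N2 marks N1=alive -> (alive,v1)
Op 7: N0 marks N1=alive -> (alive,v1)
Op 8: N2 marks N3=suspect -> (suspect,v1)
Op 9: gossip N2<->N3 -> N2.N0=(suspect,v1) N2.N1=(alive,v1) N2.N2=(dead,v1) N2.N3=(suspect,v1) | N3.N0=(suspect,v1) N3.N1=(alive,v1) N3.N2=(dead,v1) N3.N3=(suspect,v1)

Answer: N0=suspect,1 N1=alive,1 N2=dead,1 N3=suspect,1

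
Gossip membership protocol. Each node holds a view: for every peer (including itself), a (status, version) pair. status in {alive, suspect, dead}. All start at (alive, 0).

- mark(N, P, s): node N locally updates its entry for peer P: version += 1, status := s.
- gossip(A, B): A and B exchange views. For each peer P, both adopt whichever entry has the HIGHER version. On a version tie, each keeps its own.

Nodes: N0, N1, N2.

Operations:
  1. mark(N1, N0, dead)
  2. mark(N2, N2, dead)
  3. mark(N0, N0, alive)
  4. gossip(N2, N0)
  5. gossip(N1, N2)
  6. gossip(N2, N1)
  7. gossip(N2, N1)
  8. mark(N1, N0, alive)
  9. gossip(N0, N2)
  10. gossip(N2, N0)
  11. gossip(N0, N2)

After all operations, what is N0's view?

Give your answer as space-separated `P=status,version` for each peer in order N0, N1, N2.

Op 1: N1 marks N0=dead -> (dead,v1)
Op 2: N2 marks N2=dead -> (dead,v1)
Op 3: N0 marks N0=alive -> (alive,v1)
Op 4: gossip N2<->N0 -> N2.N0=(alive,v1) N2.N1=(alive,v0) N2.N2=(dead,v1) | N0.N0=(alive,v1) N0.N1=(alive,v0) N0.N2=(dead,v1)
Op 5: gossip N1<->N2 -> N1.N0=(dead,v1) N1.N1=(alive,v0) N1.N2=(dead,v1) | N2.N0=(alive,v1) N2.N1=(alive,v0) N2.N2=(dead,v1)
Op 6: gossip N2<->N1 -> N2.N0=(alive,v1) N2.N1=(alive,v0) N2.N2=(dead,v1) | N1.N0=(dead,v1) N1.N1=(alive,v0) N1.N2=(dead,v1)
Op 7: gossip N2<->N1 -> N2.N0=(alive,v1) N2.N1=(alive,v0) N2.N2=(dead,v1) | N1.N0=(dead,v1) N1.N1=(alive,v0) N1.N2=(dead,v1)
Op 8: N1 marks N0=alive -> (alive,v2)
Op 9: gossip N0<->N2 -> N0.N0=(alive,v1) N0.N1=(alive,v0) N0.N2=(dead,v1) | N2.N0=(alive,v1) N2.N1=(alive,v0) N2.N2=(dead,v1)
Op 10: gossip N2<->N0 -> N2.N0=(alive,v1) N2.N1=(alive,v0) N2.N2=(dead,v1) | N0.N0=(alive,v1) N0.N1=(alive,v0) N0.N2=(dead,v1)
Op 11: gossip N0<->N2 -> N0.N0=(alive,v1) N0.N1=(alive,v0) N0.N2=(dead,v1) | N2.N0=(alive,v1) N2.N1=(alive,v0) N2.N2=(dead,v1)

Answer: N0=alive,1 N1=alive,0 N2=dead,1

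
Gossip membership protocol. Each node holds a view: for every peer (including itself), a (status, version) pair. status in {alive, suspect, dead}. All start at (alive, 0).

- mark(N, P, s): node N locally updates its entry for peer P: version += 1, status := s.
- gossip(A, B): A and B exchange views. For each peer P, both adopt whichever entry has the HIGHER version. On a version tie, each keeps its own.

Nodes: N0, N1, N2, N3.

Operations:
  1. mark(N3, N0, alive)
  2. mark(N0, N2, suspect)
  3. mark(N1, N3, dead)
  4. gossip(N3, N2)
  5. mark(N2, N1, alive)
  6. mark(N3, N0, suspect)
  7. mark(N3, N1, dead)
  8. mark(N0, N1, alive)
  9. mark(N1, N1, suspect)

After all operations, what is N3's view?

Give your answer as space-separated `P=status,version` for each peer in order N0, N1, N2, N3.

Op 1: N3 marks N0=alive -> (alive,v1)
Op 2: N0 marks N2=suspect -> (suspect,v1)
Op 3: N1 marks N3=dead -> (dead,v1)
Op 4: gossip N3<->N2 -> N3.N0=(alive,v1) N3.N1=(alive,v0) N3.N2=(alive,v0) N3.N3=(alive,v0) | N2.N0=(alive,v1) N2.N1=(alive,v0) N2.N2=(alive,v0) N2.N3=(alive,v0)
Op 5: N2 marks N1=alive -> (alive,v1)
Op 6: N3 marks N0=suspect -> (suspect,v2)
Op 7: N3 marks N1=dead -> (dead,v1)
Op 8: N0 marks N1=alive -> (alive,v1)
Op 9: N1 marks N1=suspect -> (suspect,v1)

Answer: N0=suspect,2 N1=dead,1 N2=alive,0 N3=alive,0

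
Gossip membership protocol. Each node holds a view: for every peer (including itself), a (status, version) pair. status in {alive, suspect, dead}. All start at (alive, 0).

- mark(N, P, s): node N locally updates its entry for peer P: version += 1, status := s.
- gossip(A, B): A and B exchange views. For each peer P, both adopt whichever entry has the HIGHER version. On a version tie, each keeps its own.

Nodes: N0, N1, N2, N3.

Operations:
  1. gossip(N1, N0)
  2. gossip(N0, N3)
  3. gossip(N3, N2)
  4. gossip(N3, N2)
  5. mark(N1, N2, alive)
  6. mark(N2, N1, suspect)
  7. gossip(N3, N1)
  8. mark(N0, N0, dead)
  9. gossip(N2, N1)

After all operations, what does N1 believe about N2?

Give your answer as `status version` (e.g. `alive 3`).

Answer: alive 1

Derivation:
Op 1: gossip N1<->N0 -> N1.N0=(alive,v0) N1.N1=(alive,v0) N1.N2=(alive,v0) N1.N3=(alive,v0) | N0.N0=(alive,v0) N0.N1=(alive,v0) N0.N2=(alive,v0) N0.N3=(alive,v0)
Op 2: gossip N0<->N3 -> N0.N0=(alive,v0) N0.N1=(alive,v0) N0.N2=(alive,v0) N0.N3=(alive,v0) | N3.N0=(alive,v0) N3.N1=(alive,v0) N3.N2=(alive,v0) N3.N3=(alive,v0)
Op 3: gossip N3<->N2 -> N3.N0=(alive,v0) N3.N1=(alive,v0) N3.N2=(alive,v0) N3.N3=(alive,v0) | N2.N0=(alive,v0) N2.N1=(alive,v0) N2.N2=(alive,v0) N2.N3=(alive,v0)
Op 4: gossip N3<->N2 -> N3.N0=(alive,v0) N3.N1=(alive,v0) N3.N2=(alive,v0) N3.N3=(alive,v0) | N2.N0=(alive,v0) N2.N1=(alive,v0) N2.N2=(alive,v0) N2.N3=(alive,v0)
Op 5: N1 marks N2=alive -> (alive,v1)
Op 6: N2 marks N1=suspect -> (suspect,v1)
Op 7: gossip N3<->N1 -> N3.N0=(alive,v0) N3.N1=(alive,v0) N3.N2=(alive,v1) N3.N3=(alive,v0) | N1.N0=(alive,v0) N1.N1=(alive,v0) N1.N2=(alive,v1) N1.N3=(alive,v0)
Op 8: N0 marks N0=dead -> (dead,v1)
Op 9: gossip N2<->N1 -> N2.N0=(alive,v0) N2.N1=(suspect,v1) N2.N2=(alive,v1) N2.N3=(alive,v0) | N1.N0=(alive,v0) N1.N1=(suspect,v1) N1.N2=(alive,v1) N1.N3=(alive,v0)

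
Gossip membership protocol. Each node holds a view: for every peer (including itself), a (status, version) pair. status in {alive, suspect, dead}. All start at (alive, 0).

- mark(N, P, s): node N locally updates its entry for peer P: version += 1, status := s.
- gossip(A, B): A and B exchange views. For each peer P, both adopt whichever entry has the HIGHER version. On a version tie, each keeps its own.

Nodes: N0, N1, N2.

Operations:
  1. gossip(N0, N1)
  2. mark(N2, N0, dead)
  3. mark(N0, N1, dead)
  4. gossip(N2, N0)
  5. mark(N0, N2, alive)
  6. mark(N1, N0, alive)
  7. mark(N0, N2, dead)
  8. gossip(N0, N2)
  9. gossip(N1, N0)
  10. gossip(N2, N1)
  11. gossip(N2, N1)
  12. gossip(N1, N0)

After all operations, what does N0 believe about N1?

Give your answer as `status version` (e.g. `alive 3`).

Op 1: gossip N0<->N1 -> N0.N0=(alive,v0) N0.N1=(alive,v0) N0.N2=(alive,v0) | N1.N0=(alive,v0) N1.N1=(alive,v0) N1.N2=(alive,v0)
Op 2: N2 marks N0=dead -> (dead,v1)
Op 3: N0 marks N1=dead -> (dead,v1)
Op 4: gossip N2<->N0 -> N2.N0=(dead,v1) N2.N1=(dead,v1) N2.N2=(alive,v0) | N0.N0=(dead,v1) N0.N1=(dead,v1) N0.N2=(alive,v0)
Op 5: N0 marks N2=alive -> (alive,v1)
Op 6: N1 marks N0=alive -> (alive,v1)
Op 7: N0 marks N2=dead -> (dead,v2)
Op 8: gossip N0<->N2 -> N0.N0=(dead,v1) N0.N1=(dead,v1) N0.N2=(dead,v2) | N2.N0=(dead,v1) N2.N1=(dead,v1) N2.N2=(dead,v2)
Op 9: gossip N1<->N0 -> N1.N0=(alive,v1) N1.N1=(dead,v1) N1.N2=(dead,v2) | N0.N0=(dead,v1) N0.N1=(dead,v1) N0.N2=(dead,v2)
Op 10: gossip N2<->N1 -> N2.N0=(dead,v1) N2.N1=(dead,v1) N2.N2=(dead,v2) | N1.N0=(alive,v1) N1.N1=(dead,v1) N1.N2=(dead,v2)
Op 11: gossip N2<->N1 -> N2.N0=(dead,v1) N2.N1=(dead,v1) N2.N2=(dead,v2) | N1.N0=(alive,v1) N1.N1=(dead,v1) N1.N2=(dead,v2)
Op 12: gossip N1<->N0 -> N1.N0=(alive,v1) N1.N1=(dead,v1) N1.N2=(dead,v2) | N0.N0=(dead,v1) N0.N1=(dead,v1) N0.N2=(dead,v2)

Answer: dead 1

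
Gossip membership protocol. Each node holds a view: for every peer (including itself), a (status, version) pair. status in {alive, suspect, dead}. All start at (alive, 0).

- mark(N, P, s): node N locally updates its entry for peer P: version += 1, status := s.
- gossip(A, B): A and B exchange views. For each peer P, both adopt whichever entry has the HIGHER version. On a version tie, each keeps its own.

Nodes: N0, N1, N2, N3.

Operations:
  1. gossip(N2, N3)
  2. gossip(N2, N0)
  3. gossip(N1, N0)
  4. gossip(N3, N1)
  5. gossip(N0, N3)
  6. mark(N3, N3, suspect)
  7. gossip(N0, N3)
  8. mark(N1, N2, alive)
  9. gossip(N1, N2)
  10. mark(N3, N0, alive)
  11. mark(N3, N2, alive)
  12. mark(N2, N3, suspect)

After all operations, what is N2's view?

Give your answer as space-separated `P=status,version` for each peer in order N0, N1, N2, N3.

Op 1: gossip N2<->N3 -> N2.N0=(alive,v0) N2.N1=(alive,v0) N2.N2=(alive,v0) N2.N3=(alive,v0) | N3.N0=(alive,v0) N3.N1=(alive,v0) N3.N2=(alive,v0) N3.N3=(alive,v0)
Op 2: gossip N2<->N0 -> N2.N0=(alive,v0) N2.N1=(alive,v0) N2.N2=(alive,v0) N2.N3=(alive,v0) | N0.N0=(alive,v0) N0.N1=(alive,v0) N0.N2=(alive,v0) N0.N3=(alive,v0)
Op 3: gossip N1<->N0 -> N1.N0=(alive,v0) N1.N1=(alive,v0) N1.N2=(alive,v0) N1.N3=(alive,v0) | N0.N0=(alive,v0) N0.N1=(alive,v0) N0.N2=(alive,v0) N0.N3=(alive,v0)
Op 4: gossip N3<->N1 -> N3.N0=(alive,v0) N3.N1=(alive,v0) N3.N2=(alive,v0) N3.N3=(alive,v0) | N1.N0=(alive,v0) N1.N1=(alive,v0) N1.N2=(alive,v0) N1.N3=(alive,v0)
Op 5: gossip N0<->N3 -> N0.N0=(alive,v0) N0.N1=(alive,v0) N0.N2=(alive,v0) N0.N3=(alive,v0) | N3.N0=(alive,v0) N3.N1=(alive,v0) N3.N2=(alive,v0) N3.N3=(alive,v0)
Op 6: N3 marks N3=suspect -> (suspect,v1)
Op 7: gossip N0<->N3 -> N0.N0=(alive,v0) N0.N1=(alive,v0) N0.N2=(alive,v0) N0.N3=(suspect,v1) | N3.N0=(alive,v0) N3.N1=(alive,v0) N3.N2=(alive,v0) N3.N3=(suspect,v1)
Op 8: N1 marks N2=alive -> (alive,v1)
Op 9: gossip N1<->N2 -> N1.N0=(alive,v0) N1.N1=(alive,v0) N1.N2=(alive,v1) N1.N3=(alive,v0) | N2.N0=(alive,v0) N2.N1=(alive,v0) N2.N2=(alive,v1) N2.N3=(alive,v0)
Op 10: N3 marks N0=alive -> (alive,v1)
Op 11: N3 marks N2=alive -> (alive,v1)
Op 12: N2 marks N3=suspect -> (suspect,v1)

Answer: N0=alive,0 N1=alive,0 N2=alive,1 N3=suspect,1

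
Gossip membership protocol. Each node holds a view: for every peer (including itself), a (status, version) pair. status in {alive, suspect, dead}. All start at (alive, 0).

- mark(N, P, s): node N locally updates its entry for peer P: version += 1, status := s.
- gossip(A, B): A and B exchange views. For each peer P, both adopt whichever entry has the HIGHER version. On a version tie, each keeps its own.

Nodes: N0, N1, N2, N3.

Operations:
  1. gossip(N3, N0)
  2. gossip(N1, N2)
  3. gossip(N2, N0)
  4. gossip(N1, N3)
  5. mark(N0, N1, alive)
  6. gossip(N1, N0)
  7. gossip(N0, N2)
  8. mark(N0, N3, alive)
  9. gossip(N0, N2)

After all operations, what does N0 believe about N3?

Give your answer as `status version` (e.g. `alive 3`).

Answer: alive 1

Derivation:
Op 1: gossip N3<->N0 -> N3.N0=(alive,v0) N3.N1=(alive,v0) N3.N2=(alive,v0) N3.N3=(alive,v0) | N0.N0=(alive,v0) N0.N1=(alive,v0) N0.N2=(alive,v0) N0.N3=(alive,v0)
Op 2: gossip N1<->N2 -> N1.N0=(alive,v0) N1.N1=(alive,v0) N1.N2=(alive,v0) N1.N3=(alive,v0) | N2.N0=(alive,v0) N2.N1=(alive,v0) N2.N2=(alive,v0) N2.N3=(alive,v0)
Op 3: gossip N2<->N0 -> N2.N0=(alive,v0) N2.N1=(alive,v0) N2.N2=(alive,v0) N2.N3=(alive,v0) | N0.N0=(alive,v0) N0.N1=(alive,v0) N0.N2=(alive,v0) N0.N3=(alive,v0)
Op 4: gossip N1<->N3 -> N1.N0=(alive,v0) N1.N1=(alive,v0) N1.N2=(alive,v0) N1.N3=(alive,v0) | N3.N0=(alive,v0) N3.N1=(alive,v0) N3.N2=(alive,v0) N3.N3=(alive,v0)
Op 5: N0 marks N1=alive -> (alive,v1)
Op 6: gossip N1<->N0 -> N1.N0=(alive,v0) N1.N1=(alive,v1) N1.N2=(alive,v0) N1.N3=(alive,v0) | N0.N0=(alive,v0) N0.N1=(alive,v1) N0.N2=(alive,v0) N0.N3=(alive,v0)
Op 7: gossip N0<->N2 -> N0.N0=(alive,v0) N0.N1=(alive,v1) N0.N2=(alive,v0) N0.N3=(alive,v0) | N2.N0=(alive,v0) N2.N1=(alive,v1) N2.N2=(alive,v0) N2.N3=(alive,v0)
Op 8: N0 marks N3=alive -> (alive,v1)
Op 9: gossip N0<->N2 -> N0.N0=(alive,v0) N0.N1=(alive,v1) N0.N2=(alive,v0) N0.N3=(alive,v1) | N2.N0=(alive,v0) N2.N1=(alive,v1) N2.N2=(alive,v0) N2.N3=(alive,v1)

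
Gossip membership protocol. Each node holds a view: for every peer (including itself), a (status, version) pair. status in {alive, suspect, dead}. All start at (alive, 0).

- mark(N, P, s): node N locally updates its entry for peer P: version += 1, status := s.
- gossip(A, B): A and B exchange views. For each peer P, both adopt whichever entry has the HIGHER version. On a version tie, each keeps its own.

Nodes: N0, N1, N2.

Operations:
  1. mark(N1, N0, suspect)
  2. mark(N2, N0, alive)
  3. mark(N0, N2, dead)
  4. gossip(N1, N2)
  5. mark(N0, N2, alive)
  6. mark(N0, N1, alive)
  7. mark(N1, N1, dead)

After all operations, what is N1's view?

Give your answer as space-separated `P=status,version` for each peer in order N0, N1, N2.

Op 1: N1 marks N0=suspect -> (suspect,v1)
Op 2: N2 marks N0=alive -> (alive,v1)
Op 3: N0 marks N2=dead -> (dead,v1)
Op 4: gossip N1<->N2 -> N1.N0=(suspect,v1) N1.N1=(alive,v0) N1.N2=(alive,v0) | N2.N0=(alive,v1) N2.N1=(alive,v0) N2.N2=(alive,v0)
Op 5: N0 marks N2=alive -> (alive,v2)
Op 6: N0 marks N1=alive -> (alive,v1)
Op 7: N1 marks N1=dead -> (dead,v1)

Answer: N0=suspect,1 N1=dead,1 N2=alive,0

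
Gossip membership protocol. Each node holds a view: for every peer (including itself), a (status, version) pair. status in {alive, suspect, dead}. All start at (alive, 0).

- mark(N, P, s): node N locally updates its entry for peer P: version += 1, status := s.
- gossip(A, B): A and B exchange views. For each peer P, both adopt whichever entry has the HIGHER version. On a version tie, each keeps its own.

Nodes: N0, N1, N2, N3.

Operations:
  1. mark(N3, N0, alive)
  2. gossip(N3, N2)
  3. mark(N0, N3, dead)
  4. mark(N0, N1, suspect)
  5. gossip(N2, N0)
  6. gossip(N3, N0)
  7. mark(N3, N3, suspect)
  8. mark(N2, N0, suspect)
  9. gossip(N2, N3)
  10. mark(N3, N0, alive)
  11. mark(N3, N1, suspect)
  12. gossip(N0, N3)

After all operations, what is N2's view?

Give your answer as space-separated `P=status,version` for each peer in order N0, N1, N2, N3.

Answer: N0=suspect,2 N1=suspect,1 N2=alive,0 N3=suspect,2

Derivation:
Op 1: N3 marks N0=alive -> (alive,v1)
Op 2: gossip N3<->N2 -> N3.N0=(alive,v1) N3.N1=(alive,v0) N3.N2=(alive,v0) N3.N3=(alive,v0) | N2.N0=(alive,v1) N2.N1=(alive,v0) N2.N2=(alive,v0) N2.N3=(alive,v0)
Op 3: N0 marks N3=dead -> (dead,v1)
Op 4: N0 marks N1=suspect -> (suspect,v1)
Op 5: gossip N2<->N0 -> N2.N0=(alive,v1) N2.N1=(suspect,v1) N2.N2=(alive,v0) N2.N3=(dead,v1) | N0.N0=(alive,v1) N0.N1=(suspect,v1) N0.N2=(alive,v0) N0.N3=(dead,v1)
Op 6: gossip N3<->N0 -> N3.N0=(alive,v1) N3.N1=(suspect,v1) N3.N2=(alive,v0) N3.N3=(dead,v1) | N0.N0=(alive,v1) N0.N1=(suspect,v1) N0.N2=(alive,v0) N0.N3=(dead,v1)
Op 7: N3 marks N3=suspect -> (suspect,v2)
Op 8: N2 marks N0=suspect -> (suspect,v2)
Op 9: gossip N2<->N3 -> N2.N0=(suspect,v2) N2.N1=(suspect,v1) N2.N2=(alive,v0) N2.N3=(suspect,v2) | N3.N0=(suspect,v2) N3.N1=(suspect,v1) N3.N2=(alive,v0) N3.N3=(suspect,v2)
Op 10: N3 marks N0=alive -> (alive,v3)
Op 11: N3 marks N1=suspect -> (suspect,v2)
Op 12: gossip N0<->N3 -> N0.N0=(alive,v3) N0.N1=(suspect,v2) N0.N2=(alive,v0) N0.N3=(suspect,v2) | N3.N0=(alive,v3) N3.N1=(suspect,v2) N3.N2=(alive,v0) N3.N3=(suspect,v2)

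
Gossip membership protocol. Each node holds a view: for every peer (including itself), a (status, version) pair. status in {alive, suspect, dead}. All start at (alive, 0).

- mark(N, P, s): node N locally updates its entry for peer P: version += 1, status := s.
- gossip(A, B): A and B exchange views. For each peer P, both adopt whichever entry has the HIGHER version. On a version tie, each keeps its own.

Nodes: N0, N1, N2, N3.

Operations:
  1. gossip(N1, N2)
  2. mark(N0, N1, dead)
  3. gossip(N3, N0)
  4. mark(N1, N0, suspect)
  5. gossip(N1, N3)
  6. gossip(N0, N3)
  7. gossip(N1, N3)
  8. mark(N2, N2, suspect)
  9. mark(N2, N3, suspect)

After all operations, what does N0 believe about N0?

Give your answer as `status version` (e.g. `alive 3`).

Answer: suspect 1

Derivation:
Op 1: gossip N1<->N2 -> N1.N0=(alive,v0) N1.N1=(alive,v0) N1.N2=(alive,v0) N1.N3=(alive,v0) | N2.N0=(alive,v0) N2.N1=(alive,v0) N2.N2=(alive,v0) N2.N3=(alive,v0)
Op 2: N0 marks N1=dead -> (dead,v1)
Op 3: gossip N3<->N0 -> N3.N0=(alive,v0) N3.N1=(dead,v1) N3.N2=(alive,v0) N3.N3=(alive,v0) | N0.N0=(alive,v0) N0.N1=(dead,v1) N0.N2=(alive,v0) N0.N3=(alive,v0)
Op 4: N1 marks N0=suspect -> (suspect,v1)
Op 5: gossip N1<->N3 -> N1.N0=(suspect,v1) N1.N1=(dead,v1) N1.N2=(alive,v0) N1.N3=(alive,v0) | N3.N0=(suspect,v1) N3.N1=(dead,v1) N3.N2=(alive,v0) N3.N3=(alive,v0)
Op 6: gossip N0<->N3 -> N0.N0=(suspect,v1) N0.N1=(dead,v1) N0.N2=(alive,v0) N0.N3=(alive,v0) | N3.N0=(suspect,v1) N3.N1=(dead,v1) N3.N2=(alive,v0) N3.N3=(alive,v0)
Op 7: gossip N1<->N3 -> N1.N0=(suspect,v1) N1.N1=(dead,v1) N1.N2=(alive,v0) N1.N3=(alive,v0) | N3.N0=(suspect,v1) N3.N1=(dead,v1) N3.N2=(alive,v0) N3.N3=(alive,v0)
Op 8: N2 marks N2=suspect -> (suspect,v1)
Op 9: N2 marks N3=suspect -> (suspect,v1)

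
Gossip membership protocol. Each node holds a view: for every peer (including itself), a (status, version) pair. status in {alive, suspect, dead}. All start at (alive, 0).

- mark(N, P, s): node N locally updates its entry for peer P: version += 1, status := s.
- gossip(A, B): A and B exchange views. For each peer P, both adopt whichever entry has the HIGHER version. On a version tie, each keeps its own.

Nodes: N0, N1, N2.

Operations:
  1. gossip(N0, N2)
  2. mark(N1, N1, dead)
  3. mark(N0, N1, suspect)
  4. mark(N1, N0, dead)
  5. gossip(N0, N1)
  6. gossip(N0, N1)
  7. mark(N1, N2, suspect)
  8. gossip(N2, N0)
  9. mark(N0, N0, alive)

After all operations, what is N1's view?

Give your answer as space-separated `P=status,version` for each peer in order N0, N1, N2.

Op 1: gossip N0<->N2 -> N0.N0=(alive,v0) N0.N1=(alive,v0) N0.N2=(alive,v0) | N2.N0=(alive,v0) N2.N1=(alive,v0) N2.N2=(alive,v0)
Op 2: N1 marks N1=dead -> (dead,v1)
Op 3: N0 marks N1=suspect -> (suspect,v1)
Op 4: N1 marks N0=dead -> (dead,v1)
Op 5: gossip N0<->N1 -> N0.N0=(dead,v1) N0.N1=(suspect,v1) N0.N2=(alive,v0) | N1.N0=(dead,v1) N1.N1=(dead,v1) N1.N2=(alive,v0)
Op 6: gossip N0<->N1 -> N0.N0=(dead,v1) N0.N1=(suspect,v1) N0.N2=(alive,v0) | N1.N0=(dead,v1) N1.N1=(dead,v1) N1.N2=(alive,v0)
Op 7: N1 marks N2=suspect -> (suspect,v1)
Op 8: gossip N2<->N0 -> N2.N0=(dead,v1) N2.N1=(suspect,v1) N2.N2=(alive,v0) | N0.N0=(dead,v1) N0.N1=(suspect,v1) N0.N2=(alive,v0)
Op 9: N0 marks N0=alive -> (alive,v2)

Answer: N0=dead,1 N1=dead,1 N2=suspect,1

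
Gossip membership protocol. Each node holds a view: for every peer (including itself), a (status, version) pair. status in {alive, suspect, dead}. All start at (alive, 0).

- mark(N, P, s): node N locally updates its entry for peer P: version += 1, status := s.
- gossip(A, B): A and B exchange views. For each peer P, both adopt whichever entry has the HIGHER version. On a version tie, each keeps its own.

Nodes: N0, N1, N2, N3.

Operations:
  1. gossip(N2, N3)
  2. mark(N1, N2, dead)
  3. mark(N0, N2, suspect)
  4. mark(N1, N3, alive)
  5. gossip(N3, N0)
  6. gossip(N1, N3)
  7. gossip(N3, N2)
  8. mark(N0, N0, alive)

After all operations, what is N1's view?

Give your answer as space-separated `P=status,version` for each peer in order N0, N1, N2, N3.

Answer: N0=alive,0 N1=alive,0 N2=dead,1 N3=alive,1

Derivation:
Op 1: gossip N2<->N3 -> N2.N0=(alive,v0) N2.N1=(alive,v0) N2.N2=(alive,v0) N2.N3=(alive,v0) | N3.N0=(alive,v0) N3.N1=(alive,v0) N3.N2=(alive,v0) N3.N3=(alive,v0)
Op 2: N1 marks N2=dead -> (dead,v1)
Op 3: N0 marks N2=suspect -> (suspect,v1)
Op 4: N1 marks N3=alive -> (alive,v1)
Op 5: gossip N3<->N0 -> N3.N0=(alive,v0) N3.N1=(alive,v0) N3.N2=(suspect,v1) N3.N3=(alive,v0) | N0.N0=(alive,v0) N0.N1=(alive,v0) N0.N2=(suspect,v1) N0.N3=(alive,v0)
Op 6: gossip N1<->N3 -> N1.N0=(alive,v0) N1.N1=(alive,v0) N1.N2=(dead,v1) N1.N3=(alive,v1) | N3.N0=(alive,v0) N3.N1=(alive,v0) N3.N2=(suspect,v1) N3.N3=(alive,v1)
Op 7: gossip N3<->N2 -> N3.N0=(alive,v0) N3.N1=(alive,v0) N3.N2=(suspect,v1) N3.N3=(alive,v1) | N2.N0=(alive,v0) N2.N1=(alive,v0) N2.N2=(suspect,v1) N2.N3=(alive,v1)
Op 8: N0 marks N0=alive -> (alive,v1)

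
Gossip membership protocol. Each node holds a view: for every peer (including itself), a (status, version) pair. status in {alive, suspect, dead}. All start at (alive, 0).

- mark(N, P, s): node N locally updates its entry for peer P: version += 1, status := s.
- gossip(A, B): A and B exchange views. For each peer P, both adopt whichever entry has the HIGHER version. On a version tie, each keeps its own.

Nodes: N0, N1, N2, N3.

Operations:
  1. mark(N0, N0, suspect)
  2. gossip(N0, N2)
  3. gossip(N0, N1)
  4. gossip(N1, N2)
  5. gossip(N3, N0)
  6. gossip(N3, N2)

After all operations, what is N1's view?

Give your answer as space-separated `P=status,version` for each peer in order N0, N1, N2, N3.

Op 1: N0 marks N0=suspect -> (suspect,v1)
Op 2: gossip N0<->N2 -> N0.N0=(suspect,v1) N0.N1=(alive,v0) N0.N2=(alive,v0) N0.N3=(alive,v0) | N2.N0=(suspect,v1) N2.N1=(alive,v0) N2.N2=(alive,v0) N2.N3=(alive,v0)
Op 3: gossip N0<->N1 -> N0.N0=(suspect,v1) N0.N1=(alive,v0) N0.N2=(alive,v0) N0.N3=(alive,v0) | N1.N0=(suspect,v1) N1.N1=(alive,v0) N1.N2=(alive,v0) N1.N3=(alive,v0)
Op 4: gossip N1<->N2 -> N1.N0=(suspect,v1) N1.N1=(alive,v0) N1.N2=(alive,v0) N1.N3=(alive,v0) | N2.N0=(suspect,v1) N2.N1=(alive,v0) N2.N2=(alive,v0) N2.N3=(alive,v0)
Op 5: gossip N3<->N0 -> N3.N0=(suspect,v1) N3.N1=(alive,v0) N3.N2=(alive,v0) N3.N3=(alive,v0) | N0.N0=(suspect,v1) N0.N1=(alive,v0) N0.N2=(alive,v0) N0.N3=(alive,v0)
Op 6: gossip N3<->N2 -> N3.N0=(suspect,v1) N3.N1=(alive,v0) N3.N2=(alive,v0) N3.N3=(alive,v0) | N2.N0=(suspect,v1) N2.N1=(alive,v0) N2.N2=(alive,v0) N2.N3=(alive,v0)

Answer: N0=suspect,1 N1=alive,0 N2=alive,0 N3=alive,0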